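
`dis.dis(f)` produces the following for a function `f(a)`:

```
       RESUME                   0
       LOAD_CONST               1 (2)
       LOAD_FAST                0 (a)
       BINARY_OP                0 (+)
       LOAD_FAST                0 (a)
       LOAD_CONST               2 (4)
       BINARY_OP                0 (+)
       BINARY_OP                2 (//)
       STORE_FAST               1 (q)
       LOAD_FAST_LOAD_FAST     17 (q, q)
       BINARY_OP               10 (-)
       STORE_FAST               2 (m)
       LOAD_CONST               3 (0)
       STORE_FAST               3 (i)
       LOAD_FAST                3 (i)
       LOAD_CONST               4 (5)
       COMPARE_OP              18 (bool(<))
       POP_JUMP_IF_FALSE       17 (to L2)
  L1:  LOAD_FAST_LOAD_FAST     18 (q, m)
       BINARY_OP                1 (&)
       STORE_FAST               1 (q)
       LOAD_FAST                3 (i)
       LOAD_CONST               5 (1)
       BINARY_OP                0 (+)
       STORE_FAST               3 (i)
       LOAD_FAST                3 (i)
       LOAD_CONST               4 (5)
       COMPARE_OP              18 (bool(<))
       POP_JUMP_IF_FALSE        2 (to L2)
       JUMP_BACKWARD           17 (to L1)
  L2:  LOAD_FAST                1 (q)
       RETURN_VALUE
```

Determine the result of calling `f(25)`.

0

LOAD_CONST → push 2
LOAD_FAST a → push 25
BINARY_OP + → 2 + 25 = 27
LOAD_FAST a → push 25
LOAD_CONST → push 4
BINARY_OP + → 25 + 4 = 29
BINARY_OP // → 27 // 29 = 0
STORE_FAST q → q=0
LOAD_FAST_LOAD_FAST q,q → push 0,0
BINARY_OP - → 0 - 0 = 0
STORE_FAST m → m=0
LOAD_CONST → push 0
STORE_FAST i → i=0
LOAD_FAST i → push 0
LOAD_CONST → push 5
COMPARE_OP bool(<) → 0 vs 5 = True
POP_JUMP_IF_FALSE → pop True; no jump
LOAD_FAST_LOAD_FAST q,m → push 0,0
BINARY_OP & → 0 & 0 = 0
STORE_FAST q → q=0
LOAD_FAST i → push 0
LOAD_CONST → push 1
BINARY_OP + → 0 + 1 = 1
STORE_FAST i → i=1
LOAD_FAST i → push 1
LOAD_CONST → push 5
COMPARE_OP bool(<) → 1 vs 5 = True
POP_JUMP_IF_FALSE → pop True; no jump
LOAD_FAST_LOAD_FAST q,m → push 0,0
BINARY_OP & → 0 & 0 = 0
STORE_FAST q → q=0
LOAD_FAST i → push 1
LOAD_CONST → push 1
BINARY_OP + → 1 + 1 = 2
STORE_FAST i → i=2
LOAD_FAST i → push 2
LOAD_CONST → push 5
COMPARE_OP bool(<) → 2 vs 5 = True
POP_JUMP_IF_FALSE → pop True; no jump
LOAD_FAST_LOAD_FAST q,m → push 0,0
BINARY_OP & → 0 & 0 = 0
STORE_FAST q → q=0
LOAD_FAST i → push 2
LOAD_CONST → push 1
BINARY_OP + → 2 + 1 = 3
STORE_FAST i → i=3
LOAD_FAST i → push 3
LOAD_CONST → push 5
COMPARE_OP bool(<) → 3 vs 5 = True
POP_JUMP_IF_FALSE → pop True; no jump
LOAD_FAST_LOAD_FAST q,m → push 0,0
BINARY_OP & → 0 & 0 = 0
STORE_FAST q → q=0
LOAD_FAST i → push 3
LOAD_CONST → push 1
BINARY_OP + → 3 + 1 = 4
STORE_FAST i → i=4
LOAD_FAST i → push 4
LOAD_CONST → push 5
COMPARE_OP bool(<) → 4 vs 5 = True
POP_JUMP_IF_FALSE → pop True; no jump
LOAD_FAST_LOAD_FAST q,m → push 0,0
BINARY_OP & → 0 & 0 = 0
STORE_FAST q → q=0
LOAD_FAST i → push 4
LOAD_CONST → push 1
BINARY_OP + → 4 + 1 = 5
STORE_FAST i → i=5
LOAD_FAST i → push 5
LOAD_CONST → push 5
COMPARE_OP bool(<) → 5 vs 5 = False
POP_JUMP_IF_FALSE → pop False; jump
LOAD_FAST q → push 0
RETURN_VALUE → return 0.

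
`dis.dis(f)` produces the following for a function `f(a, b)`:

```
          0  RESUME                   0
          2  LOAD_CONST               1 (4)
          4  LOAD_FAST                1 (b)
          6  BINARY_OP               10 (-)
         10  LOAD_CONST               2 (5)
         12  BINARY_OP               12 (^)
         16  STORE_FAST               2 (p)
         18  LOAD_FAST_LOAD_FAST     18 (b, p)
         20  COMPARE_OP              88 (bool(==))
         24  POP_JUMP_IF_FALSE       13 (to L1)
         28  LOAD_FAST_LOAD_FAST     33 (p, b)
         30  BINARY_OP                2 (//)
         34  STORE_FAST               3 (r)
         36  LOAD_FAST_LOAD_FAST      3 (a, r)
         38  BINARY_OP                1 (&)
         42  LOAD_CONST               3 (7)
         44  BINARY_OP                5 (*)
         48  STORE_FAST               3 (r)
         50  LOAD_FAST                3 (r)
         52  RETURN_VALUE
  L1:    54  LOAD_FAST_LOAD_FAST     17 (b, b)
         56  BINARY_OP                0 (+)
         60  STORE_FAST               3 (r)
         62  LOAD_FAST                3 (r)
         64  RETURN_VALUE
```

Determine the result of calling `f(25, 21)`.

42

LOAD_CONST → push 4. Stack: [4]
LOAD_FAST b → push 21. Stack: [4, 21]
BINARY_OP - → 4 - 21 = -17. Stack: [-17]
LOAD_CONST → push 5. Stack: [-17, 5]
BINARY_OP ^ → -17 ^ 5 = -22. Stack: [-22]
STORE_FAST p → p=-22. Stack: []
LOAD_FAST_LOAD_FAST b,p → push 21,-22. Stack: [21, -22]
COMPARE_OP bool(==) → 21 vs -22 = False. Stack: [False]
POP_JUMP_IF_FALSE → pop False; jump. Stack: []
LOAD_FAST_LOAD_FAST b,b → push 21,21. Stack: [21, 21]
BINARY_OP + → 21 + 21 = 42. Stack: [42]
STORE_FAST r → r=42. Stack: []
LOAD_FAST r → push 42. Stack: [42]
RETURN_VALUE → return 42.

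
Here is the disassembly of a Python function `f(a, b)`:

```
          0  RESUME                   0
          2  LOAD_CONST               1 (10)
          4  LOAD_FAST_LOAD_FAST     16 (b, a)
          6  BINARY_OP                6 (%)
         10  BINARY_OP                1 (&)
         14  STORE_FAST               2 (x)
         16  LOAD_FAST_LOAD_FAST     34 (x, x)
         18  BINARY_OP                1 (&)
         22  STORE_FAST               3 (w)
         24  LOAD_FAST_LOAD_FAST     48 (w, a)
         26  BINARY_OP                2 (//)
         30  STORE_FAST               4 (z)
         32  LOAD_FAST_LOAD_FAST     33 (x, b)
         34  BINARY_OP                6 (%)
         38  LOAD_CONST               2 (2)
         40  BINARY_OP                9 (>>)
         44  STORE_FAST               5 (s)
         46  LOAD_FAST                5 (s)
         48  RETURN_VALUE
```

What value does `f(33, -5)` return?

LOAD_CONST → push 10. Stack: [10]
LOAD_FAST_LOAD_FAST b,a → push -5,33. Stack: [10, -5, 33]
BINARY_OP % → -5 % 33 = 28. Stack: [10, 28]
BINARY_OP & → 10 & 28 = 8. Stack: [8]
STORE_FAST x → x=8. Stack: []
LOAD_FAST_LOAD_FAST x,x → push 8,8. Stack: [8, 8]
BINARY_OP & → 8 & 8 = 8. Stack: [8]
STORE_FAST w → w=8. Stack: []
LOAD_FAST_LOAD_FAST w,a → push 8,33. Stack: [8, 33]
BINARY_OP // → 8 // 33 = 0. Stack: [0]
STORE_FAST z → z=0. Stack: []
LOAD_FAST_LOAD_FAST x,b → push 8,-5. Stack: [8, -5]
BINARY_OP % → 8 % -5 = -2. Stack: [-2]
LOAD_CONST → push 2. Stack: [-2, 2]
BINARY_OP >> → -2 >> 2 = -1. Stack: [-1]
STORE_FAST s → s=-1. Stack: []
LOAD_FAST s → push -1. Stack: [-1]
RETURN_VALUE → return -1.

-1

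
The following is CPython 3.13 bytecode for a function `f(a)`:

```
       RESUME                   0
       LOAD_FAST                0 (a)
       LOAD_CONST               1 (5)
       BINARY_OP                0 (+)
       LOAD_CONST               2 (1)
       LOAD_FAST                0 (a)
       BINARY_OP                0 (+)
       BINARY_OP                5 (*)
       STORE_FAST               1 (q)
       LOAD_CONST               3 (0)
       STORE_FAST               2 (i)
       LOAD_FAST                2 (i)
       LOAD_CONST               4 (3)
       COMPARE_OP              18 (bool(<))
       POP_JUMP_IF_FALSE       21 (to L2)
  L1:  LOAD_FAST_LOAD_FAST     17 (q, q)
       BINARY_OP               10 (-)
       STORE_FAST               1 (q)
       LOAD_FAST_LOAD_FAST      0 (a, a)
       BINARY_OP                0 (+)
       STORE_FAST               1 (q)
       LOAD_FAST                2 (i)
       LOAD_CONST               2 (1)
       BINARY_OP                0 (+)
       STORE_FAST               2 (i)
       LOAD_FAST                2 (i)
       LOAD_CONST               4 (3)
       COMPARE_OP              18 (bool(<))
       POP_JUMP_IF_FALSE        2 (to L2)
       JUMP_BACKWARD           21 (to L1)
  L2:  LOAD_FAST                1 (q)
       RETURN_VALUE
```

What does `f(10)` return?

20

LOAD_FAST a → push 10. Stack: [10]
LOAD_CONST → push 5. Stack: [10, 5]
BINARY_OP + → 10 + 5 = 15. Stack: [15]
LOAD_CONST → push 1. Stack: [15, 1]
LOAD_FAST a → push 10. Stack: [15, 1, 10]
BINARY_OP + → 1 + 10 = 11. Stack: [15, 11]
BINARY_OP * → 15 * 11 = 165. Stack: [165]
STORE_FAST q → q=165. Stack: []
LOAD_CONST → push 0. Stack: [0]
STORE_FAST i → i=0. Stack: []
LOAD_FAST i → push 0. Stack: [0]
LOAD_CONST → push 3. Stack: [0, 3]
COMPARE_OP bool(<) → 0 vs 3 = True. Stack: [True]
POP_JUMP_IF_FALSE → pop True; no jump. Stack: []
LOAD_FAST_LOAD_FAST q,q → push 165,165. Stack: [165, 165]
BINARY_OP - → 165 - 165 = 0. Stack: [0]
STORE_FAST q → q=0. Stack: []
LOAD_FAST_LOAD_FAST a,a → push 10,10. Stack: [10, 10]
BINARY_OP + → 10 + 10 = 20. Stack: [20]
STORE_FAST q → q=20. Stack: []
LOAD_FAST i → push 0. Stack: [0]
LOAD_CONST → push 1. Stack: [0, 1]
BINARY_OP + → 0 + 1 = 1. Stack: [1]
STORE_FAST i → i=1. Stack: []
LOAD_FAST i → push 1. Stack: [1]
LOAD_CONST → push 3. Stack: [1, 3]
COMPARE_OP bool(<) → 1 vs 3 = True. Stack: [True]
POP_JUMP_IF_FALSE → pop True; no jump. Stack: []
LOAD_FAST_LOAD_FAST q,q → push 20,20. Stack: [20, 20]
BINARY_OP - → 20 - 20 = 0. Stack: [0]
STORE_FAST q → q=0. Stack: []
LOAD_FAST_LOAD_FAST a,a → push 10,10. Stack: [10, 10]
BINARY_OP + → 10 + 10 = 20. Stack: [20]
STORE_FAST q → q=20. Stack: []
LOAD_FAST i → push 1. Stack: [1]
LOAD_CONST → push 1. Stack: [1, 1]
BINARY_OP + → 1 + 1 = 2. Stack: [2]
STORE_FAST i → i=2. Stack: []
LOAD_FAST i → push 2. Stack: [2]
LOAD_CONST → push 3. Stack: [2, 3]
COMPARE_OP bool(<) → 2 vs 3 = True. Stack: [True]
POP_JUMP_IF_FALSE → pop True; no jump. Stack: []
LOAD_FAST_LOAD_FAST q,q → push 20,20. Stack: [20, 20]
BINARY_OP - → 20 - 20 = 0. Stack: [0]
STORE_FAST q → q=0. Stack: []
LOAD_FAST_LOAD_FAST a,a → push 10,10. Stack: [10, 10]
BINARY_OP + → 10 + 10 = 20. Stack: [20]
STORE_FAST q → q=20. Stack: []
LOAD_FAST i → push 2. Stack: [2]
LOAD_CONST → push 1. Stack: [2, 1]
BINARY_OP + → 2 + 1 = 3. Stack: [3]
STORE_FAST i → i=3. Stack: []
LOAD_FAST i → push 3. Stack: [3]
LOAD_CONST → push 3. Stack: [3, 3]
COMPARE_OP bool(<) → 3 vs 3 = False. Stack: [False]
POP_JUMP_IF_FALSE → pop False; jump. Stack: []
LOAD_FAST q → push 20. Stack: [20]
RETURN_VALUE → return 20.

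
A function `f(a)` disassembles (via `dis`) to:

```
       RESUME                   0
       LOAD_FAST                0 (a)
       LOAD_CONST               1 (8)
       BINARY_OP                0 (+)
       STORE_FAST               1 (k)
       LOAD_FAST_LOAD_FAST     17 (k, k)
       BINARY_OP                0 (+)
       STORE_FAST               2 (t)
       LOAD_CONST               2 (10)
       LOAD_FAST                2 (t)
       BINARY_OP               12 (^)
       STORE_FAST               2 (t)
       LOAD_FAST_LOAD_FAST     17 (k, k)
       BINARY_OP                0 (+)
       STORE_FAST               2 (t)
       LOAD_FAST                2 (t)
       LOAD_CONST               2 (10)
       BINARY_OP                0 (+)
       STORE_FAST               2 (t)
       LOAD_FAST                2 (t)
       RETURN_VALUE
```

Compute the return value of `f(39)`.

LOAD_FAST a → push 39. Stack: [39]
LOAD_CONST → push 8. Stack: [39, 8]
BINARY_OP + → 39 + 8 = 47. Stack: [47]
STORE_FAST k → k=47. Stack: []
LOAD_FAST_LOAD_FAST k,k → push 47,47. Stack: [47, 47]
BINARY_OP + → 47 + 47 = 94. Stack: [94]
STORE_FAST t → t=94. Stack: []
LOAD_CONST → push 10. Stack: [10]
LOAD_FAST t → push 94. Stack: [10, 94]
BINARY_OP ^ → 10 ^ 94 = 84. Stack: [84]
STORE_FAST t → t=84. Stack: []
LOAD_FAST_LOAD_FAST k,k → push 47,47. Stack: [47, 47]
BINARY_OP + → 47 + 47 = 94. Stack: [94]
STORE_FAST t → t=94. Stack: []
LOAD_FAST t → push 94. Stack: [94]
LOAD_CONST → push 10. Stack: [94, 10]
BINARY_OP + → 94 + 10 = 104. Stack: [104]
STORE_FAST t → t=104. Stack: []
LOAD_FAST t → push 104. Stack: [104]
RETURN_VALUE → return 104.

104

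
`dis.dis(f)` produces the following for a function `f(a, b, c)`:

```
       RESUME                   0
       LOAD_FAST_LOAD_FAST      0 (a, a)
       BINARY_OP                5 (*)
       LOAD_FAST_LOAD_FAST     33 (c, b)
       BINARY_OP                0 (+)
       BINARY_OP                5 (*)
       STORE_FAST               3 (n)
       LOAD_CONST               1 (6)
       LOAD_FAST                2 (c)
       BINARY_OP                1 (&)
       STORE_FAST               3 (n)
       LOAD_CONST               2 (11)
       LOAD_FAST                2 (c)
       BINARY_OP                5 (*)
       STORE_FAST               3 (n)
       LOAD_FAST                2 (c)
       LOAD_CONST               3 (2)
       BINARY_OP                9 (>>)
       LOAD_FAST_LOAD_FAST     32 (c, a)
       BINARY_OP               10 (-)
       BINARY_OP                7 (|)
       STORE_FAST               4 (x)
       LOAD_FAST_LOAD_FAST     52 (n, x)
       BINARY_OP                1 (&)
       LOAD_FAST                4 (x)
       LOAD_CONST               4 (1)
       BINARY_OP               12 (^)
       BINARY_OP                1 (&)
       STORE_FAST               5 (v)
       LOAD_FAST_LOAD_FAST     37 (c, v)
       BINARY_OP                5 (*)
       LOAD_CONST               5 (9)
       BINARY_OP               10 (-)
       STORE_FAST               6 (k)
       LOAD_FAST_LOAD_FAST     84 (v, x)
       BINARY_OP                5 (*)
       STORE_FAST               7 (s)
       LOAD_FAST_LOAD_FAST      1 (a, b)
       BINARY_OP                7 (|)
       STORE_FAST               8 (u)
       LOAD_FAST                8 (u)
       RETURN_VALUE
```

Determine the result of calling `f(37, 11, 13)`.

LOAD_FAST_LOAD_FAST a,a → push 37,37. Stack: [37, 37]
BINARY_OP * → 37 * 37 = 1369. Stack: [1369]
LOAD_FAST_LOAD_FAST c,b → push 13,11. Stack: [1369, 13, 11]
BINARY_OP + → 13 + 11 = 24. Stack: [1369, 24]
BINARY_OP * → 1369 * 24 = 32856. Stack: [32856]
STORE_FAST n → n=32856. Stack: []
LOAD_CONST → push 6. Stack: [6]
LOAD_FAST c → push 13. Stack: [6, 13]
BINARY_OP & → 6 & 13 = 4. Stack: [4]
STORE_FAST n → n=4. Stack: []
LOAD_CONST → push 11. Stack: [11]
LOAD_FAST c → push 13. Stack: [11, 13]
BINARY_OP * → 11 * 13 = 143. Stack: [143]
STORE_FAST n → n=143. Stack: []
LOAD_FAST c → push 13. Stack: [13]
LOAD_CONST → push 2. Stack: [13, 2]
BINARY_OP >> → 13 >> 2 = 3. Stack: [3]
LOAD_FAST_LOAD_FAST c,a → push 13,37. Stack: [3, 13, 37]
BINARY_OP - → 13 - 37 = -24. Stack: [3, -24]
BINARY_OP | → 3 | -24 = -21. Stack: [-21]
STORE_FAST x → x=-21. Stack: []
LOAD_FAST_LOAD_FAST n,x → push 143,-21. Stack: [143, -21]
BINARY_OP & → 143 & -21 = 139. Stack: [139]
LOAD_FAST x → push -21. Stack: [139, -21]
LOAD_CONST → push 1. Stack: [139, -21, 1]
BINARY_OP ^ → -21 ^ 1 = -22. Stack: [139, -22]
BINARY_OP & → 139 & -22 = 138. Stack: [138]
STORE_FAST v → v=138. Stack: []
LOAD_FAST_LOAD_FAST c,v → push 13,138. Stack: [13, 138]
BINARY_OP * → 13 * 138 = 1794. Stack: [1794]
LOAD_CONST → push 9. Stack: [1794, 9]
BINARY_OP - → 1794 - 9 = 1785. Stack: [1785]
STORE_FAST k → k=1785. Stack: []
LOAD_FAST_LOAD_FAST v,x → push 138,-21. Stack: [138, -21]
BINARY_OP * → 138 * -21 = -2898. Stack: [-2898]
STORE_FAST s → s=-2898. Stack: []
LOAD_FAST_LOAD_FAST a,b → push 37,11. Stack: [37, 11]
BINARY_OP | → 37 | 11 = 47. Stack: [47]
STORE_FAST u → u=47. Stack: []
LOAD_FAST u → push 47. Stack: [47]
RETURN_VALUE → return 47.

47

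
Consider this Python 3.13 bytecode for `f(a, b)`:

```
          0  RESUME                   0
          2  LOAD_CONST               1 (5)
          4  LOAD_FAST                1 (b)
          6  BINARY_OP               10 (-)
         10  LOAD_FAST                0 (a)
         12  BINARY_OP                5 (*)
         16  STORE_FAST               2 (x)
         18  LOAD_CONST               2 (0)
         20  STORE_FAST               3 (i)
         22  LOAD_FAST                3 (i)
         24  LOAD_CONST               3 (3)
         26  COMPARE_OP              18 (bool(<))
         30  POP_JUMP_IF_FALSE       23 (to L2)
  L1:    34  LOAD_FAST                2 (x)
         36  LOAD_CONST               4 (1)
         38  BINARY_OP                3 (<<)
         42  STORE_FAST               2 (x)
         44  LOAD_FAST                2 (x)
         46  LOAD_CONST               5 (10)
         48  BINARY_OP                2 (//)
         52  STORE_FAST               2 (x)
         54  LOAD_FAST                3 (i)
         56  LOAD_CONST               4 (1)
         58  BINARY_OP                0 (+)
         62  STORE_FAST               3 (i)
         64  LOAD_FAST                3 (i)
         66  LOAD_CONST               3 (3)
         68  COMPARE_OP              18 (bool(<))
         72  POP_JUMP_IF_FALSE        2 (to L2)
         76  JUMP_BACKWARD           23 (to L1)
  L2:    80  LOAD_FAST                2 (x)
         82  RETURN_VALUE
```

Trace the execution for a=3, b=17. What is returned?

-1

LOAD_CONST → push 5. Stack: [5]
LOAD_FAST b → push 17. Stack: [5, 17]
BINARY_OP - → 5 - 17 = -12. Stack: [-12]
LOAD_FAST a → push 3. Stack: [-12, 3]
BINARY_OP * → -12 * 3 = -36. Stack: [-36]
STORE_FAST x → x=-36. Stack: []
LOAD_CONST → push 0. Stack: [0]
STORE_FAST i → i=0. Stack: []
LOAD_FAST i → push 0. Stack: [0]
LOAD_CONST → push 3. Stack: [0, 3]
COMPARE_OP bool(<) → 0 vs 3 = True. Stack: [True]
POP_JUMP_IF_FALSE → pop True; no jump. Stack: []
LOAD_FAST x → push -36. Stack: [-36]
LOAD_CONST → push 1. Stack: [-36, 1]
BINARY_OP << → -36 << 1 = -72. Stack: [-72]
STORE_FAST x → x=-72. Stack: []
LOAD_FAST x → push -72. Stack: [-72]
LOAD_CONST → push 10. Stack: [-72, 10]
BINARY_OP // → -72 // 10 = -8. Stack: [-8]
STORE_FAST x → x=-8. Stack: []
LOAD_FAST i → push 0. Stack: [0]
LOAD_CONST → push 1. Stack: [0, 1]
BINARY_OP + → 0 + 1 = 1. Stack: [1]
STORE_FAST i → i=1. Stack: []
LOAD_FAST i → push 1. Stack: [1]
LOAD_CONST → push 3. Stack: [1, 3]
COMPARE_OP bool(<) → 1 vs 3 = True. Stack: [True]
POP_JUMP_IF_FALSE → pop True; no jump. Stack: []
LOAD_FAST x → push -8. Stack: [-8]
LOAD_CONST → push 1. Stack: [-8, 1]
BINARY_OP << → -8 << 1 = -16. Stack: [-16]
STORE_FAST x → x=-16. Stack: []
LOAD_FAST x → push -16. Stack: [-16]
LOAD_CONST → push 10. Stack: [-16, 10]
BINARY_OP // → -16 // 10 = -2. Stack: [-2]
STORE_FAST x → x=-2. Stack: []
LOAD_FAST i → push 1. Stack: [1]
LOAD_CONST → push 1. Stack: [1, 1]
BINARY_OP + → 1 + 1 = 2. Stack: [2]
STORE_FAST i → i=2. Stack: []
LOAD_FAST i → push 2. Stack: [2]
LOAD_CONST → push 3. Stack: [2, 3]
COMPARE_OP bool(<) → 2 vs 3 = True. Stack: [True]
POP_JUMP_IF_FALSE → pop True; no jump. Stack: []
LOAD_FAST x → push -2. Stack: [-2]
LOAD_CONST → push 1. Stack: [-2, 1]
BINARY_OP << → -2 << 1 = -4. Stack: [-4]
STORE_FAST x → x=-4. Stack: []
LOAD_FAST x → push -4. Stack: [-4]
LOAD_CONST → push 10. Stack: [-4, 10]
BINARY_OP // → -4 // 10 = -1. Stack: [-1]
STORE_FAST x → x=-1. Stack: []
LOAD_FAST i → push 2. Stack: [2]
LOAD_CONST → push 1. Stack: [2, 1]
BINARY_OP + → 2 + 1 = 3. Stack: [3]
STORE_FAST i → i=3. Stack: []
LOAD_FAST i → push 3. Stack: [3]
LOAD_CONST → push 3. Stack: [3, 3]
COMPARE_OP bool(<) → 3 vs 3 = False. Stack: [False]
POP_JUMP_IF_FALSE → pop False; jump. Stack: []
LOAD_FAST x → push -1. Stack: [-1]
RETURN_VALUE → return -1.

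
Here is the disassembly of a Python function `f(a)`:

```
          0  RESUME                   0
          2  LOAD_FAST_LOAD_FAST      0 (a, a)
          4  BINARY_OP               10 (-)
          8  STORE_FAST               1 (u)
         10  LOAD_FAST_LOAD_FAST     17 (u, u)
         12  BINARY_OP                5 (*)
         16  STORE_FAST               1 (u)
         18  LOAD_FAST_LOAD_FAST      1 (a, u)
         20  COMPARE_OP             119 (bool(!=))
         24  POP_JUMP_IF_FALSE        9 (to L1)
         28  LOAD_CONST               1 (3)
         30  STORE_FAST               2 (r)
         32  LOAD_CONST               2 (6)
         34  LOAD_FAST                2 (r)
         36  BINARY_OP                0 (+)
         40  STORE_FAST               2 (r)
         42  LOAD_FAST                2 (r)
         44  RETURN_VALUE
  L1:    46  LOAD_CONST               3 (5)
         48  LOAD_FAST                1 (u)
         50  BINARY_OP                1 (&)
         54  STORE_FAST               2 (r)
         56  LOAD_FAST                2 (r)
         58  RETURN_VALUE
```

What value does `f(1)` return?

9

LOAD_FAST_LOAD_FAST a,a → push 1,1. Stack: [1, 1]
BINARY_OP - → 1 - 1 = 0. Stack: [0]
STORE_FAST u → u=0. Stack: []
LOAD_FAST_LOAD_FAST u,u → push 0,0. Stack: [0, 0]
BINARY_OP * → 0 * 0 = 0. Stack: [0]
STORE_FAST u → u=0. Stack: []
LOAD_FAST_LOAD_FAST a,u → push 1,0. Stack: [1, 0]
COMPARE_OP bool(!=) → 1 vs 0 = True. Stack: [True]
POP_JUMP_IF_FALSE → pop True; no jump. Stack: []
LOAD_CONST → push 3. Stack: [3]
STORE_FAST r → r=3. Stack: []
LOAD_CONST → push 6. Stack: [6]
LOAD_FAST r → push 3. Stack: [6, 3]
BINARY_OP + → 6 + 3 = 9. Stack: [9]
STORE_FAST r → r=9. Stack: []
LOAD_FAST r → push 9. Stack: [9]
RETURN_VALUE → return 9.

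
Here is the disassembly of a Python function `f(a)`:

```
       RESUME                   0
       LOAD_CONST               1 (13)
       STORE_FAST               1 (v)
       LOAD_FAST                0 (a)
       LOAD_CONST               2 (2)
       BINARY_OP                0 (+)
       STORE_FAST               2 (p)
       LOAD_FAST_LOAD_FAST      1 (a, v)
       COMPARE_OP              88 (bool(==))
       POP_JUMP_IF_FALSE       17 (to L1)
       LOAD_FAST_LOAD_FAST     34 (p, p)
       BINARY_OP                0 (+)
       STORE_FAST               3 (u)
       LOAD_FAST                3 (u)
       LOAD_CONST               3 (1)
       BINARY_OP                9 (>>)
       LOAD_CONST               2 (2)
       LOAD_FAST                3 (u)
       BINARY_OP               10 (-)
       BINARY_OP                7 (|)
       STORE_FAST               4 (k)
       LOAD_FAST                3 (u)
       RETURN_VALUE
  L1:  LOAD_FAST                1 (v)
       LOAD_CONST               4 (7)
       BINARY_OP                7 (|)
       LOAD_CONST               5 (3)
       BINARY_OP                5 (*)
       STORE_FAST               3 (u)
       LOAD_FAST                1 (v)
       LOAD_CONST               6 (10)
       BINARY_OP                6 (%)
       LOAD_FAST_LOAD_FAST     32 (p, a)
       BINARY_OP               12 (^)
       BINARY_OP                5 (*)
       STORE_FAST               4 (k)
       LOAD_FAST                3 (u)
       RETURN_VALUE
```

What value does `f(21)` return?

LOAD_CONST → push 13. Stack: [13]
STORE_FAST v → v=13. Stack: []
LOAD_FAST a → push 21. Stack: [21]
LOAD_CONST → push 2. Stack: [21, 2]
BINARY_OP + → 21 + 2 = 23. Stack: [23]
STORE_FAST p → p=23. Stack: []
LOAD_FAST_LOAD_FAST a,v → push 21,13. Stack: [21, 13]
COMPARE_OP bool(==) → 21 vs 13 = False. Stack: [False]
POP_JUMP_IF_FALSE → pop False; jump. Stack: []
LOAD_FAST v → push 13. Stack: [13]
LOAD_CONST → push 7. Stack: [13, 7]
BINARY_OP | → 13 | 7 = 15. Stack: [15]
LOAD_CONST → push 3. Stack: [15, 3]
BINARY_OP * → 15 * 3 = 45. Stack: [45]
STORE_FAST u → u=45. Stack: []
LOAD_FAST v → push 13. Stack: [13]
LOAD_CONST → push 10. Stack: [13, 10]
BINARY_OP % → 13 % 10 = 3. Stack: [3]
LOAD_FAST_LOAD_FAST p,a → push 23,21. Stack: [3, 23, 21]
BINARY_OP ^ → 23 ^ 21 = 2. Stack: [3, 2]
BINARY_OP * → 3 * 2 = 6. Stack: [6]
STORE_FAST k → k=6. Stack: []
LOAD_FAST u → push 45. Stack: [45]
RETURN_VALUE → return 45.

45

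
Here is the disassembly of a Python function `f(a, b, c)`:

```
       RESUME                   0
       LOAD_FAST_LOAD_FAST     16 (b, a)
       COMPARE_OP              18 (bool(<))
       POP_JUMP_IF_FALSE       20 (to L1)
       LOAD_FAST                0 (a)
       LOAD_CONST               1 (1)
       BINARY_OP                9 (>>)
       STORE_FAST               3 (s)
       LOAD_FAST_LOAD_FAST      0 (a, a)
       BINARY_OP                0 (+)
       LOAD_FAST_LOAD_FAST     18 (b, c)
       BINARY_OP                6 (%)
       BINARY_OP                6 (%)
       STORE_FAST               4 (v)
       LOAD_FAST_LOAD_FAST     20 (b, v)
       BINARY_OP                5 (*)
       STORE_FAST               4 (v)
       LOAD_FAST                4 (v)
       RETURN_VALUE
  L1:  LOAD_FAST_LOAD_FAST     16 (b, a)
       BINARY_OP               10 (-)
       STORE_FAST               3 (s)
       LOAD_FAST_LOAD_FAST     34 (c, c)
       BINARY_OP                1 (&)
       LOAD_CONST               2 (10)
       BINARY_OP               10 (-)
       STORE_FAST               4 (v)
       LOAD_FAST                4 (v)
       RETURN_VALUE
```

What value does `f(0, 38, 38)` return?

LOAD_FAST_LOAD_FAST b,a → push 38,0. Stack: [38, 0]
COMPARE_OP bool(<) → 38 vs 0 = False. Stack: [False]
POP_JUMP_IF_FALSE → pop False; jump. Stack: []
LOAD_FAST_LOAD_FAST b,a → push 38,0. Stack: [38, 0]
BINARY_OP - → 38 - 0 = 38. Stack: [38]
STORE_FAST s → s=38. Stack: []
LOAD_FAST_LOAD_FAST c,c → push 38,38. Stack: [38, 38]
BINARY_OP & → 38 & 38 = 38. Stack: [38]
LOAD_CONST → push 10. Stack: [38, 10]
BINARY_OP - → 38 - 10 = 28. Stack: [28]
STORE_FAST v → v=28. Stack: []
LOAD_FAST v → push 28. Stack: [28]
RETURN_VALUE → return 28.

28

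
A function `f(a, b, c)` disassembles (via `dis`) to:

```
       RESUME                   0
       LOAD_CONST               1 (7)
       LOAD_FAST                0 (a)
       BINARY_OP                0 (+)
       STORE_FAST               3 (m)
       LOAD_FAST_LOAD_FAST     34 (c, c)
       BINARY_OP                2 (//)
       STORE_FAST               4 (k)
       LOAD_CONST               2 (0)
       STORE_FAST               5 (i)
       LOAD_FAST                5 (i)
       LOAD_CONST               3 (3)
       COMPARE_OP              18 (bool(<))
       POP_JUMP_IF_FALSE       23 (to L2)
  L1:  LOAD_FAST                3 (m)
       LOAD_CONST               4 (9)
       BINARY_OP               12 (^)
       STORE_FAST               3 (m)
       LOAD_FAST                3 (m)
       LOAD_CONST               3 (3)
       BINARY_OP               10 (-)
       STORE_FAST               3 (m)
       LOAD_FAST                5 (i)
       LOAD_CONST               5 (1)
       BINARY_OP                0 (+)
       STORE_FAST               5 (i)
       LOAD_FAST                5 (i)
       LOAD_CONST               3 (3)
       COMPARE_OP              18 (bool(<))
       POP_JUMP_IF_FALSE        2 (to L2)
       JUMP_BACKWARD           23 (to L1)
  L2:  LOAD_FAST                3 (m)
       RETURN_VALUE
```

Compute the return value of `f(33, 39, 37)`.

LOAD_CONST → push 7. Stack: [7]
LOAD_FAST a → push 33. Stack: [7, 33]
BINARY_OP + → 7 + 33 = 40. Stack: [40]
STORE_FAST m → m=40. Stack: []
LOAD_FAST_LOAD_FAST c,c → push 37,37. Stack: [37, 37]
BINARY_OP // → 37 // 37 = 1. Stack: [1]
STORE_FAST k → k=1. Stack: []
LOAD_CONST → push 0. Stack: [0]
STORE_FAST i → i=0. Stack: []
LOAD_FAST i → push 0. Stack: [0]
LOAD_CONST → push 3. Stack: [0, 3]
COMPARE_OP bool(<) → 0 vs 3 = True. Stack: [True]
POP_JUMP_IF_FALSE → pop True; no jump. Stack: []
LOAD_FAST m → push 40. Stack: [40]
LOAD_CONST → push 9. Stack: [40, 9]
BINARY_OP ^ → 40 ^ 9 = 33. Stack: [33]
STORE_FAST m → m=33. Stack: []
LOAD_FAST m → push 33. Stack: [33]
LOAD_CONST → push 3. Stack: [33, 3]
BINARY_OP - → 33 - 3 = 30. Stack: [30]
STORE_FAST m → m=30. Stack: []
LOAD_FAST i → push 0. Stack: [0]
LOAD_CONST → push 1. Stack: [0, 1]
BINARY_OP + → 0 + 1 = 1. Stack: [1]
STORE_FAST i → i=1. Stack: []
LOAD_FAST i → push 1. Stack: [1]
LOAD_CONST → push 3. Stack: [1, 3]
COMPARE_OP bool(<) → 1 vs 3 = True. Stack: [True]
POP_JUMP_IF_FALSE → pop True; no jump. Stack: []
LOAD_FAST m → push 30. Stack: [30]
LOAD_CONST → push 9. Stack: [30, 9]
BINARY_OP ^ → 30 ^ 9 = 23. Stack: [23]
STORE_FAST m → m=23. Stack: []
LOAD_FAST m → push 23. Stack: [23]
LOAD_CONST → push 3. Stack: [23, 3]
BINARY_OP - → 23 - 3 = 20. Stack: [20]
STORE_FAST m → m=20. Stack: []
LOAD_FAST i → push 1. Stack: [1]
LOAD_CONST → push 1. Stack: [1, 1]
BINARY_OP + → 1 + 1 = 2. Stack: [2]
STORE_FAST i → i=2. Stack: []
LOAD_FAST i → push 2. Stack: [2]
LOAD_CONST → push 3. Stack: [2, 3]
COMPARE_OP bool(<) → 2 vs 3 = True. Stack: [True]
POP_JUMP_IF_FALSE → pop True; no jump. Stack: []
LOAD_FAST m → push 20. Stack: [20]
LOAD_CONST → push 9. Stack: [20, 9]
BINARY_OP ^ → 20 ^ 9 = 29. Stack: [29]
STORE_FAST m → m=29. Stack: []
LOAD_FAST m → push 29. Stack: [29]
LOAD_CONST → push 3. Stack: [29, 3]
BINARY_OP - → 29 - 3 = 26. Stack: [26]
STORE_FAST m → m=26. Stack: []
LOAD_FAST i → push 2. Stack: [2]
LOAD_CONST → push 1. Stack: [2, 1]
BINARY_OP + → 2 + 1 = 3. Stack: [3]
STORE_FAST i → i=3. Stack: []
LOAD_FAST i → push 3. Stack: [3]
LOAD_CONST → push 3. Stack: [3, 3]
COMPARE_OP bool(<) → 3 vs 3 = False. Stack: [False]
POP_JUMP_IF_FALSE → pop False; jump. Stack: []
LOAD_FAST m → push 26. Stack: [26]
RETURN_VALUE → return 26.

26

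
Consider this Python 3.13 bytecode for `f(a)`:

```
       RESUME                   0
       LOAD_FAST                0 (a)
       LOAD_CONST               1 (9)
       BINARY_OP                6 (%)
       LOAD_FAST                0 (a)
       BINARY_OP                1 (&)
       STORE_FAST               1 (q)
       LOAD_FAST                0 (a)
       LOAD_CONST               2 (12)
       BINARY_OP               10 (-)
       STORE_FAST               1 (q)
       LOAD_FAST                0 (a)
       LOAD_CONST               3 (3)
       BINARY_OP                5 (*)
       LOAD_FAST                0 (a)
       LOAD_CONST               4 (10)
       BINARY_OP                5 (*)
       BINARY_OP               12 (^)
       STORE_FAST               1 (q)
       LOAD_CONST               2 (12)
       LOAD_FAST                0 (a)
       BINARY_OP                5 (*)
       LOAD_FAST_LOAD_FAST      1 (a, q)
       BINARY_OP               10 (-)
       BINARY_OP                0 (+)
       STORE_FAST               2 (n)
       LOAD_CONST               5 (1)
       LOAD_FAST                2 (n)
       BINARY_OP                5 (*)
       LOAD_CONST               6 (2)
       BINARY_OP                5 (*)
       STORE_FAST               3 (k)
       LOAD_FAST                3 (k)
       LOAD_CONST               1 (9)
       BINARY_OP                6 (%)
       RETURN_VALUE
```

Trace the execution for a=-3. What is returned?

6

LOAD_FAST a → push -3. Stack: [-3]
LOAD_CONST → push 9. Stack: [-3, 9]
BINARY_OP % → -3 % 9 = 6. Stack: [6]
LOAD_FAST a → push -3. Stack: [6, -3]
BINARY_OP & → 6 & -3 = 4. Stack: [4]
STORE_FAST q → q=4. Stack: []
LOAD_FAST a → push -3. Stack: [-3]
LOAD_CONST → push 12. Stack: [-3, 12]
BINARY_OP - → -3 - 12 = -15. Stack: [-15]
STORE_FAST q → q=-15. Stack: []
LOAD_FAST a → push -3. Stack: [-3]
LOAD_CONST → push 3. Stack: [-3, 3]
BINARY_OP * → -3 * 3 = -9. Stack: [-9]
LOAD_FAST a → push -3. Stack: [-9, -3]
LOAD_CONST → push 10. Stack: [-9, -3, 10]
BINARY_OP * → -3 * 10 = -30. Stack: [-9, -30]
BINARY_OP ^ → -9 ^ -30 = 21. Stack: [21]
STORE_FAST q → q=21. Stack: []
LOAD_CONST → push 12. Stack: [12]
LOAD_FAST a → push -3. Stack: [12, -3]
BINARY_OP * → 12 * -3 = -36. Stack: [-36]
LOAD_FAST_LOAD_FAST a,q → push -3,21. Stack: [-36, -3, 21]
BINARY_OP - → -3 - 21 = -24. Stack: [-36, -24]
BINARY_OP + → -36 + -24 = -60. Stack: [-60]
STORE_FAST n → n=-60. Stack: []
LOAD_CONST → push 1. Stack: [1]
LOAD_FAST n → push -60. Stack: [1, -60]
BINARY_OP * → 1 * -60 = -60. Stack: [-60]
LOAD_CONST → push 2. Stack: [-60, 2]
BINARY_OP * → -60 * 2 = -120. Stack: [-120]
STORE_FAST k → k=-120. Stack: []
LOAD_FAST k → push -120. Stack: [-120]
LOAD_CONST → push 9. Stack: [-120, 9]
BINARY_OP % → -120 % 9 = 6. Stack: [6]
RETURN_VALUE → return 6.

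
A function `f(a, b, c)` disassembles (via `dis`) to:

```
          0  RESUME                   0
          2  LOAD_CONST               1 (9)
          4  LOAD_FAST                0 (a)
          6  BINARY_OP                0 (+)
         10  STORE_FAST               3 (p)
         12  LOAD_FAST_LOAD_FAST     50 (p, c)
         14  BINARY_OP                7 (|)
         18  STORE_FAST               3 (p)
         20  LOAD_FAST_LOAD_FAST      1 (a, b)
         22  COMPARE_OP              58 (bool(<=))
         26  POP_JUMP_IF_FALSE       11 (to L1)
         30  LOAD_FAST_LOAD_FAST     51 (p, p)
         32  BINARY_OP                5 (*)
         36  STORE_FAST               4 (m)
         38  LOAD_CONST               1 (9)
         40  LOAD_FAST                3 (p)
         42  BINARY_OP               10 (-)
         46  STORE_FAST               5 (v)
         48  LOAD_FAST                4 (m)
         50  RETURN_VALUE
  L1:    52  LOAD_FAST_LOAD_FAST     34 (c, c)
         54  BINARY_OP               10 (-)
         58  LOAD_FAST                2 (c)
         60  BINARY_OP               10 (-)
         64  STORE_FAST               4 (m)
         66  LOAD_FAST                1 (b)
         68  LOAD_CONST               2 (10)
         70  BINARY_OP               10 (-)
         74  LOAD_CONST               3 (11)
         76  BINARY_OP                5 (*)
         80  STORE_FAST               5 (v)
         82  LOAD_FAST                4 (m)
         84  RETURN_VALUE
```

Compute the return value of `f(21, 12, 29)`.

LOAD_CONST → push 9. Stack: [9]
LOAD_FAST a → push 21. Stack: [9, 21]
BINARY_OP + → 9 + 21 = 30. Stack: [30]
STORE_FAST p → p=30. Stack: []
LOAD_FAST_LOAD_FAST p,c → push 30,29. Stack: [30, 29]
BINARY_OP | → 30 | 29 = 31. Stack: [31]
STORE_FAST p → p=31. Stack: []
LOAD_FAST_LOAD_FAST a,b → push 21,12. Stack: [21, 12]
COMPARE_OP bool(<=) → 21 vs 12 = False. Stack: [False]
POP_JUMP_IF_FALSE → pop False; jump. Stack: []
LOAD_FAST_LOAD_FAST c,c → push 29,29. Stack: [29, 29]
BINARY_OP - → 29 - 29 = 0. Stack: [0]
LOAD_FAST c → push 29. Stack: [0, 29]
BINARY_OP - → 0 - 29 = -29. Stack: [-29]
STORE_FAST m → m=-29. Stack: []
LOAD_FAST b → push 12. Stack: [12]
LOAD_CONST → push 10. Stack: [12, 10]
BINARY_OP - → 12 - 10 = 2. Stack: [2]
LOAD_CONST → push 11. Stack: [2, 11]
BINARY_OP * → 2 * 11 = 22. Stack: [22]
STORE_FAST v → v=22. Stack: []
LOAD_FAST m → push -29. Stack: [-29]
RETURN_VALUE → return -29.

-29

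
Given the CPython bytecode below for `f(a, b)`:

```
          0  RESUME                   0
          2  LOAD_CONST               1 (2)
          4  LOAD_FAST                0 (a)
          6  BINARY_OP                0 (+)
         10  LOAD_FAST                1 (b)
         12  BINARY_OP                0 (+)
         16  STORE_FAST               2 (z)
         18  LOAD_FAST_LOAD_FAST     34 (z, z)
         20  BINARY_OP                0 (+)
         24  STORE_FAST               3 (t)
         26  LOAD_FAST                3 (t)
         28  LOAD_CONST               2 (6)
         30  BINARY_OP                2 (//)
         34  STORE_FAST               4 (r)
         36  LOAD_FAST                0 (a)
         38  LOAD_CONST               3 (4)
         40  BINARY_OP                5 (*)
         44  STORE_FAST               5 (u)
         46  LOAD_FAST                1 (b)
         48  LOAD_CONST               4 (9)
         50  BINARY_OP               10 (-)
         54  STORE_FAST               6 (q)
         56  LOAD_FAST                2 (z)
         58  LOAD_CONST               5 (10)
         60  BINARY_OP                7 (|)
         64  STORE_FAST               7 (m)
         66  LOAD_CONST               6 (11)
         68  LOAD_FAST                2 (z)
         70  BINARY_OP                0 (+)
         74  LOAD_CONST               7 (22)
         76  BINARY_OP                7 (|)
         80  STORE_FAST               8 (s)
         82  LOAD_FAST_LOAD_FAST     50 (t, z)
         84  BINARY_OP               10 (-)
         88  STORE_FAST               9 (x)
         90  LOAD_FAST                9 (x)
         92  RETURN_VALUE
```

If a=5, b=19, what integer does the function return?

LOAD_CONST → push 2. Stack: [2]
LOAD_FAST a → push 5. Stack: [2, 5]
BINARY_OP + → 2 + 5 = 7. Stack: [7]
LOAD_FAST b → push 19. Stack: [7, 19]
BINARY_OP + → 7 + 19 = 26. Stack: [26]
STORE_FAST z → z=26. Stack: []
LOAD_FAST_LOAD_FAST z,z → push 26,26. Stack: [26, 26]
BINARY_OP + → 26 + 26 = 52. Stack: [52]
STORE_FAST t → t=52. Stack: []
LOAD_FAST t → push 52. Stack: [52]
LOAD_CONST → push 6. Stack: [52, 6]
BINARY_OP // → 52 // 6 = 8. Stack: [8]
STORE_FAST r → r=8. Stack: []
LOAD_FAST a → push 5. Stack: [5]
LOAD_CONST → push 4. Stack: [5, 4]
BINARY_OP * → 5 * 4 = 20. Stack: [20]
STORE_FAST u → u=20. Stack: []
LOAD_FAST b → push 19. Stack: [19]
LOAD_CONST → push 9. Stack: [19, 9]
BINARY_OP - → 19 - 9 = 10. Stack: [10]
STORE_FAST q → q=10. Stack: []
LOAD_FAST z → push 26. Stack: [26]
LOAD_CONST → push 10. Stack: [26, 10]
BINARY_OP | → 26 | 10 = 26. Stack: [26]
STORE_FAST m → m=26. Stack: []
LOAD_CONST → push 11. Stack: [11]
LOAD_FAST z → push 26. Stack: [11, 26]
BINARY_OP + → 11 + 26 = 37. Stack: [37]
LOAD_CONST → push 22. Stack: [37, 22]
BINARY_OP | → 37 | 22 = 55. Stack: [55]
STORE_FAST s → s=55. Stack: []
LOAD_FAST_LOAD_FAST t,z → push 52,26. Stack: [52, 26]
BINARY_OP - → 52 - 26 = 26. Stack: [26]
STORE_FAST x → x=26. Stack: []
LOAD_FAST x → push 26. Stack: [26]
RETURN_VALUE → return 26.

26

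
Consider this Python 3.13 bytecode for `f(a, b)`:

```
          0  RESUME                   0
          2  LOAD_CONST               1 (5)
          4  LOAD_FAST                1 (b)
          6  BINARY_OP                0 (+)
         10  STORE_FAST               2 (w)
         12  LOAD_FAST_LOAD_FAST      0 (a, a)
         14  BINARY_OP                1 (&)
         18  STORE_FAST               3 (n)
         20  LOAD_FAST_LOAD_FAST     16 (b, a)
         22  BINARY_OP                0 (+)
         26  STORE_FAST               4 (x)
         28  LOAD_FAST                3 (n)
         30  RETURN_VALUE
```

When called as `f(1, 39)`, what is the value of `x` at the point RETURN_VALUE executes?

LOAD_CONST → push 5. Stack: [5]
LOAD_FAST b → push 39. Stack: [5, 39]
BINARY_OP + → 5 + 39 = 44. Stack: [44]
STORE_FAST w → w=44. Stack: []
LOAD_FAST_LOAD_FAST a,a → push 1,1. Stack: [1, 1]
BINARY_OP & → 1 & 1 = 1. Stack: [1]
STORE_FAST n → n=1. Stack: []
LOAD_FAST_LOAD_FAST b,a → push 39,1. Stack: [39, 1]
BINARY_OP + → 39 + 1 = 40. Stack: [40]
STORE_FAST x → x=40. Stack: []
LOAD_FAST n → push 1. Stack: [1]
RETURN_VALUE → return 1.

40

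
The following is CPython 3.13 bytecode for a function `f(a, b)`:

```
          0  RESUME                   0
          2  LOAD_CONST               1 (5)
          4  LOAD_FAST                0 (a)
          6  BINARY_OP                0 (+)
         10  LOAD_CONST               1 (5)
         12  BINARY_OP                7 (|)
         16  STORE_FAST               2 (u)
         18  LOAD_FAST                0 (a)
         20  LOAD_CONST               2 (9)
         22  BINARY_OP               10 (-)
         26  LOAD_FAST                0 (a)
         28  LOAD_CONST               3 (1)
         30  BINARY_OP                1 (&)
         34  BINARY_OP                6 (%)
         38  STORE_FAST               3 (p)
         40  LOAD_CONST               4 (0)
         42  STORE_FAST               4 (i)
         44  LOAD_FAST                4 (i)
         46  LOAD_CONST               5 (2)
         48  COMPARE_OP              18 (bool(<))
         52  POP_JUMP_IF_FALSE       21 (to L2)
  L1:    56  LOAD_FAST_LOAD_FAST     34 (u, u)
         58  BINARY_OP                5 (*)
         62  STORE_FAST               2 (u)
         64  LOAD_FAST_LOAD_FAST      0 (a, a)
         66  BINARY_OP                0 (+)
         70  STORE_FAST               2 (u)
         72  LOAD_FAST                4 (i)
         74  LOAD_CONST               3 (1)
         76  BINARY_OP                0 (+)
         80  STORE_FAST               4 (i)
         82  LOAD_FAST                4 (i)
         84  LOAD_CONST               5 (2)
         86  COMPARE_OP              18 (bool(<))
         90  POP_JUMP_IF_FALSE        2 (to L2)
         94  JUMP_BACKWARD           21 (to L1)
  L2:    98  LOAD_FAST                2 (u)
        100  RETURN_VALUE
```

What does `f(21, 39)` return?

LOAD_CONST → push 5. Stack: [5]
LOAD_FAST a → push 21. Stack: [5, 21]
BINARY_OP + → 5 + 21 = 26. Stack: [26]
LOAD_CONST → push 5. Stack: [26, 5]
BINARY_OP | → 26 | 5 = 31. Stack: [31]
STORE_FAST u → u=31. Stack: []
LOAD_FAST a → push 21. Stack: [21]
LOAD_CONST → push 9. Stack: [21, 9]
BINARY_OP - → 21 - 9 = 12. Stack: [12]
LOAD_FAST a → push 21. Stack: [12, 21]
LOAD_CONST → push 1. Stack: [12, 21, 1]
BINARY_OP & → 21 & 1 = 1. Stack: [12, 1]
BINARY_OP % → 12 % 1 = 0. Stack: [0]
STORE_FAST p → p=0. Stack: []
LOAD_CONST → push 0. Stack: [0]
STORE_FAST i → i=0. Stack: []
LOAD_FAST i → push 0. Stack: [0]
LOAD_CONST → push 2. Stack: [0, 2]
COMPARE_OP bool(<) → 0 vs 2 = True. Stack: [True]
POP_JUMP_IF_FALSE → pop True; no jump. Stack: []
LOAD_FAST_LOAD_FAST u,u → push 31,31. Stack: [31, 31]
BINARY_OP * → 31 * 31 = 961. Stack: [961]
STORE_FAST u → u=961. Stack: []
LOAD_FAST_LOAD_FAST a,a → push 21,21. Stack: [21, 21]
BINARY_OP + → 21 + 21 = 42. Stack: [42]
STORE_FAST u → u=42. Stack: []
LOAD_FAST i → push 0. Stack: [0]
LOAD_CONST → push 1. Stack: [0, 1]
BINARY_OP + → 0 + 1 = 1. Stack: [1]
STORE_FAST i → i=1. Stack: []
LOAD_FAST i → push 1. Stack: [1]
LOAD_CONST → push 2. Stack: [1, 2]
COMPARE_OP bool(<) → 1 vs 2 = True. Stack: [True]
POP_JUMP_IF_FALSE → pop True; no jump. Stack: []
LOAD_FAST_LOAD_FAST u,u → push 42,42. Stack: [42, 42]
BINARY_OP * → 42 * 42 = 1764. Stack: [1764]
STORE_FAST u → u=1764. Stack: []
LOAD_FAST_LOAD_FAST a,a → push 21,21. Stack: [21, 21]
BINARY_OP + → 21 + 21 = 42. Stack: [42]
STORE_FAST u → u=42. Stack: []
LOAD_FAST i → push 1. Stack: [1]
LOAD_CONST → push 1. Stack: [1, 1]
BINARY_OP + → 1 + 1 = 2. Stack: [2]
STORE_FAST i → i=2. Stack: []
LOAD_FAST i → push 2. Stack: [2]
LOAD_CONST → push 2. Stack: [2, 2]
COMPARE_OP bool(<) → 2 vs 2 = False. Stack: [False]
POP_JUMP_IF_FALSE → pop False; jump. Stack: []
LOAD_FAST u → push 42. Stack: [42]
RETURN_VALUE → return 42.

42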